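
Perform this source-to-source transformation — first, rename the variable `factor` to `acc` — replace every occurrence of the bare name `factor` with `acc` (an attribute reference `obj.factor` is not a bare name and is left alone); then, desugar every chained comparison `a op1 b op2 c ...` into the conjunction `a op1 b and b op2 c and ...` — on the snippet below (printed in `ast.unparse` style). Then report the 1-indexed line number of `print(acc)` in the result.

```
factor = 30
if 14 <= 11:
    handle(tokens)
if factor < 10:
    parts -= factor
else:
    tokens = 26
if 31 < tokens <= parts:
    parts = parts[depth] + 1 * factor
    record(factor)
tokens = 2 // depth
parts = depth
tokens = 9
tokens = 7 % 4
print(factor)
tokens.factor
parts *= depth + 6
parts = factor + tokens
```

15

Transformed code:
acc = 30
if 14 <= 11:
    handle(tokens)
if acc < 10:
    parts -= acc
else:
    tokens = 26
if 31 < tokens and tokens <= parts:
    parts = parts[depth] + 1 * acc
    record(acc)
tokens = 2 // depth
parts = depth
tokens = 9
tokens = 7 % 4
print(acc)
tokens.factor
parts *= depth + 6
parts = acc + tokens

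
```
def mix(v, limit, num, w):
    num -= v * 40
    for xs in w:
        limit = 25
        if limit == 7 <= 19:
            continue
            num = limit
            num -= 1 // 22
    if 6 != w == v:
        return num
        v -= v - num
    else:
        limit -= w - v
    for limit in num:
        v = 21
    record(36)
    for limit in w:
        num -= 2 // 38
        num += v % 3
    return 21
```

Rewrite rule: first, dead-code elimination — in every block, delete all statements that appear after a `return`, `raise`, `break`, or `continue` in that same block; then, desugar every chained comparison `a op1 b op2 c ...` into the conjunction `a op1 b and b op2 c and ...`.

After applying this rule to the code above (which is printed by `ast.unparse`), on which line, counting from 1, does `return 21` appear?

Transformed code:
def mix(v, limit, num, w):
    num -= v * 40
    for xs in w:
        limit = 25
        if limit == 7 and 7 <= 19:
            continue
    if 6 != w and w == v:
        return num
    else:
        limit -= w - v
    for limit in num:
        v = 21
    record(36)
    for limit in w:
        num -= 2 // 38
        num += v % 3
    return 21

17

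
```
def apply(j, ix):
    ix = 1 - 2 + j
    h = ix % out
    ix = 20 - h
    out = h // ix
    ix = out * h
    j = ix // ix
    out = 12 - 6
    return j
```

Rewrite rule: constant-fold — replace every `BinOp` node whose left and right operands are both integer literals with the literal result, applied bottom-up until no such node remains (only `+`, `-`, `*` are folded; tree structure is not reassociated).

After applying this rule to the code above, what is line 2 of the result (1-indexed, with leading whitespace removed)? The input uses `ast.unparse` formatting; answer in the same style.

Transformed code:
def apply(j, ix):
    ix = -1 + j
    h = ix % out
    ix = 20 - h
    out = h // ix
    ix = out * h
    j = ix // ix
    out = 6
    return j

ix = -1 + j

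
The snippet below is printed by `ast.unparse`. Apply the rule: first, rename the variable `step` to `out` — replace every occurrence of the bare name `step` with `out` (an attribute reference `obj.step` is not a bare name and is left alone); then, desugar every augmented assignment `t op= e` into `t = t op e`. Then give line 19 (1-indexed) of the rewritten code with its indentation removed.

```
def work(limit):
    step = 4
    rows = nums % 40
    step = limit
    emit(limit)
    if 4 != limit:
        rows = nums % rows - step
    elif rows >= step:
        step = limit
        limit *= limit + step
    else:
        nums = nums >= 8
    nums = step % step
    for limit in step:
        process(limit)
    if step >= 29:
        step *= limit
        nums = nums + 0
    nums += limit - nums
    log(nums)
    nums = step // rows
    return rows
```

nums = nums + (limit - nums)

Transformed code:
def work(limit):
    out = 4
    rows = nums % 40
    out = limit
    emit(limit)
    if 4 != limit:
        rows = nums % rows - out
    elif rows >= out:
        out = limit
        limit = limit * (limit + out)
    else:
        nums = nums >= 8
    nums = out % out
    for limit in out:
        process(limit)
    if out >= 29:
        out = out * limit
        nums = nums + 0
    nums = nums + (limit - nums)
    log(nums)
    nums = out // rows
    return rows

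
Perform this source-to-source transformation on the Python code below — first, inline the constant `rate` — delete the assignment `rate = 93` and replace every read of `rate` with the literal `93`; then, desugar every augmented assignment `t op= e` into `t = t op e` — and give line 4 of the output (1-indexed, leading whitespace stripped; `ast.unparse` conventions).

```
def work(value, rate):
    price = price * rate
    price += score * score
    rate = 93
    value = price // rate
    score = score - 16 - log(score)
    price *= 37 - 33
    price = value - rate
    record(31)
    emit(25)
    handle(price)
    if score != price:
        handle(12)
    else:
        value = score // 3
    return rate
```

Transformed code:
def work(value, rate):
    price = price * 93
    price = price + score * score
    value = price // 93
    score = score - 16 - log(score)
    price = price * (37 - 33)
    price = value - 93
    record(31)
    emit(25)
    handle(price)
    if score != price:
        handle(12)
    else:
        value = score // 3
    return 93

value = price // 93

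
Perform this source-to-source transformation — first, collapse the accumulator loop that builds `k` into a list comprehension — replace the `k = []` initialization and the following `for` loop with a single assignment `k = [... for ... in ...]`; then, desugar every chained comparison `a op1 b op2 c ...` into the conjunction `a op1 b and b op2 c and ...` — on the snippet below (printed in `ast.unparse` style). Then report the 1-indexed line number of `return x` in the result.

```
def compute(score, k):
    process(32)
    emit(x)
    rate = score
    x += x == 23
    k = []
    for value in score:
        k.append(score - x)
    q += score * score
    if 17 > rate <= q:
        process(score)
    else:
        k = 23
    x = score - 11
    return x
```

Transformed code:
def compute(score, k):
    process(32)
    emit(x)
    rate = score
    x += x == 23
    k = [score - x for value in score]
    q += score * score
    if 17 > rate and rate <= q:
        process(score)
    else:
        k = 23
    x = score - 11
    return x

13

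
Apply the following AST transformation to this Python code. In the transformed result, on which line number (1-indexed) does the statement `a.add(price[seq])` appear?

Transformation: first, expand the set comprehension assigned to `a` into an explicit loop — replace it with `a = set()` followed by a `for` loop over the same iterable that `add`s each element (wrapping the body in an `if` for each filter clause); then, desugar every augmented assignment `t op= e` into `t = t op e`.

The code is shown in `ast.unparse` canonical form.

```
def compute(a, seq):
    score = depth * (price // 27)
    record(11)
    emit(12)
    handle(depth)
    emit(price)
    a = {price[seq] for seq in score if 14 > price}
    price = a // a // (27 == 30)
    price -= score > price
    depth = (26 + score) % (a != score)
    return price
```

Transformed code:
def compute(a, seq):
    score = depth * (price // 27)
    record(11)
    emit(12)
    handle(depth)
    emit(price)
    a = set()
    for seq in score:
        if 14 > price:
            a.add(price[seq])
    price = a // a // (27 == 30)
    price = price - (score > price)
    depth = (26 + score) % (a != score)
    return price

10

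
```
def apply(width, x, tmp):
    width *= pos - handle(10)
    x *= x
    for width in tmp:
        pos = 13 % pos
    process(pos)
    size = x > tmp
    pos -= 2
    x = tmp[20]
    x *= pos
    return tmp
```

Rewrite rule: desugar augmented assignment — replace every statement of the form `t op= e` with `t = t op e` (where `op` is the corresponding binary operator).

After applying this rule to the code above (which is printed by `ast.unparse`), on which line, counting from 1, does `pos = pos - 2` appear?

Transformed code:
def apply(width, x, tmp):
    width = width * (pos - handle(10))
    x = x * x
    for width in tmp:
        pos = 13 % pos
    process(pos)
    size = x > tmp
    pos = pos - 2
    x = tmp[20]
    x = x * pos
    return tmp

8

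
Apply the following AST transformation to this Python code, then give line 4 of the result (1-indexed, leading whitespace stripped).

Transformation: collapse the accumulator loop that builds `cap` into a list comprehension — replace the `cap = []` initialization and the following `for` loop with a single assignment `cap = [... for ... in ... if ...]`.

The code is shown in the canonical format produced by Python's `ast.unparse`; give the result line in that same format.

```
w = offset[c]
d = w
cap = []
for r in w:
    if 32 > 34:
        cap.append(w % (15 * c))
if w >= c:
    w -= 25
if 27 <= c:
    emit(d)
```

Transformed code:
w = offset[c]
d = w
cap = [w % (15 * c) for r in w if 32 > 34]
if w >= c:
    w -= 25
if 27 <= c:
    emit(d)

if w >= c:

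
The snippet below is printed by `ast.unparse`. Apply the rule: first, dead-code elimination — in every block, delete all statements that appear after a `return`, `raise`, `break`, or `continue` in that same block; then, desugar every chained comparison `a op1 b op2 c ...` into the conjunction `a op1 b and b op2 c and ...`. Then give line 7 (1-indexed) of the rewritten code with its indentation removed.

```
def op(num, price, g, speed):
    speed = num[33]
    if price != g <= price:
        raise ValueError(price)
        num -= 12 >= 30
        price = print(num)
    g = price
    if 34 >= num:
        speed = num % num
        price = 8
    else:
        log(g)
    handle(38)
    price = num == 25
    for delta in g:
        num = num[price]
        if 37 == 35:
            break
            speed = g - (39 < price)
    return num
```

speed = num % num

Transformed code:
def op(num, price, g, speed):
    speed = num[33]
    if price != g and g <= price:
        raise ValueError(price)
    g = price
    if 34 >= num:
        speed = num % num
        price = 8
    else:
        log(g)
    handle(38)
    price = num == 25
    for delta in g:
        num = num[price]
        if 37 == 35:
            break
    return num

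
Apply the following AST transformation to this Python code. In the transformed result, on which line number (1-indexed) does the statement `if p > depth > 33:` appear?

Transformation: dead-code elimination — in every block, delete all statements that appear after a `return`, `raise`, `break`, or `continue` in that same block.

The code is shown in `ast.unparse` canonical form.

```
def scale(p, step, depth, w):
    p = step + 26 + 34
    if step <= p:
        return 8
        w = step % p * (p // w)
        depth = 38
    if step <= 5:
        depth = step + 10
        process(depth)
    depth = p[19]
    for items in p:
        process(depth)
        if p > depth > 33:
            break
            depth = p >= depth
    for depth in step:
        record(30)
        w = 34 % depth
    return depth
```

Transformed code:
def scale(p, step, depth, w):
    p = step + 26 + 34
    if step <= p:
        return 8
    if step <= 5:
        depth = step + 10
        process(depth)
    depth = p[19]
    for items in p:
        process(depth)
        if p > depth > 33:
            break
    for depth in step:
        record(30)
        w = 34 % depth
    return depth

11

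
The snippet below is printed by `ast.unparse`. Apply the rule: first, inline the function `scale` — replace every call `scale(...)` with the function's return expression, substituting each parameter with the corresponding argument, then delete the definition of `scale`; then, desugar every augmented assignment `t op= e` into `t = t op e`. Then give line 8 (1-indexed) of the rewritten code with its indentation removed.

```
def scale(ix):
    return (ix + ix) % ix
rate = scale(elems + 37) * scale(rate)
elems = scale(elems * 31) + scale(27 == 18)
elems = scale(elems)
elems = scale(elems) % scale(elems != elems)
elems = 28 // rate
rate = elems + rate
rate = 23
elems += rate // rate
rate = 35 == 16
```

elems = elems + rate // rate

Transformed code:
rate = (elems + 37 + (elems + 37)) % (elems + 37) * ((rate + rate) % rate)
elems = (elems * 31 + elems * 31) % (elems * 31) + ((27 == 18) + (27 == 18)) % (27 == 18)
elems = (elems + elems) % elems
elems = (elems + elems) % elems % (((elems != elems) + (elems != elems)) % (elems != elems))
elems = 28 // rate
rate = elems + rate
rate = 23
elems = elems + rate // rate
rate = 35 == 16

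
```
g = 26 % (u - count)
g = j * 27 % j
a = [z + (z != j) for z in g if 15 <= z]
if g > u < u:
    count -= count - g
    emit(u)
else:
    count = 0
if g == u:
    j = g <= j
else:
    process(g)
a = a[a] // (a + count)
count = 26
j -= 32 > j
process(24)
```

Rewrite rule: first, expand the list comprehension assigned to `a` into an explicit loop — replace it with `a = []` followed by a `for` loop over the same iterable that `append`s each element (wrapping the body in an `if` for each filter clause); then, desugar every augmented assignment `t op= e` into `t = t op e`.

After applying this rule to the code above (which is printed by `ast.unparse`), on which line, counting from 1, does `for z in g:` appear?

4

Transformed code:
g = 26 % (u - count)
g = j * 27 % j
a = []
for z in g:
    if 15 <= z:
        a.append(z + (z != j))
if g > u < u:
    count = count - (count - g)
    emit(u)
else:
    count = 0
if g == u:
    j = g <= j
else:
    process(g)
a = a[a] // (a + count)
count = 26
j = j - (32 > j)
process(24)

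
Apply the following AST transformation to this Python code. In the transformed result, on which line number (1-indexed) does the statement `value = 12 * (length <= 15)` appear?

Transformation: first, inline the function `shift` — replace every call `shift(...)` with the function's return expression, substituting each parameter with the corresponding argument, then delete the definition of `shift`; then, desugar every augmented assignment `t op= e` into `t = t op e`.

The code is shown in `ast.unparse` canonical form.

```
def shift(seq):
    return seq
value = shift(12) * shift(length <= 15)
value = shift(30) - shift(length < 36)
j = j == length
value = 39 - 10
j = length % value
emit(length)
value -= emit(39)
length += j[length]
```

1

Transformed code:
value = 12 * (length <= 15)
value = 30 - (length < 36)
j = j == length
value = 39 - 10
j = length % value
emit(length)
value = value - emit(39)
length = length + j[length]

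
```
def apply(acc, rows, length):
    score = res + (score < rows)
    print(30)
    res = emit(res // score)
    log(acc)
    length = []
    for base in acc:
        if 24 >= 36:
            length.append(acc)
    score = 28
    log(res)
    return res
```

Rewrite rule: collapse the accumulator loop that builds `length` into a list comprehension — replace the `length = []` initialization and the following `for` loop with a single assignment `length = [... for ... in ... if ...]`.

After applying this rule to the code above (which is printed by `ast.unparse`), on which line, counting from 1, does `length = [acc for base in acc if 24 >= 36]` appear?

Transformed code:
def apply(acc, rows, length):
    score = res + (score < rows)
    print(30)
    res = emit(res // score)
    log(acc)
    length = [acc for base in acc if 24 >= 36]
    score = 28
    log(res)
    return res

6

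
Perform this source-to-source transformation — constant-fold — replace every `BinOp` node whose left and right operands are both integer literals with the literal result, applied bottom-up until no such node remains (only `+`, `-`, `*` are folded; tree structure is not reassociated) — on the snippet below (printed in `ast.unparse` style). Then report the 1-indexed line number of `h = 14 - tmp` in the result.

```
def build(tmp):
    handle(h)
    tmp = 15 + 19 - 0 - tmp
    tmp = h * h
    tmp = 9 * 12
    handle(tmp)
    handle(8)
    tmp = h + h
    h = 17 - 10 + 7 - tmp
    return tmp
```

9

Transformed code:
def build(tmp):
    handle(h)
    tmp = 34 - tmp
    tmp = h * h
    tmp = 108
    handle(tmp)
    handle(8)
    tmp = h + h
    h = 14 - tmp
    return tmp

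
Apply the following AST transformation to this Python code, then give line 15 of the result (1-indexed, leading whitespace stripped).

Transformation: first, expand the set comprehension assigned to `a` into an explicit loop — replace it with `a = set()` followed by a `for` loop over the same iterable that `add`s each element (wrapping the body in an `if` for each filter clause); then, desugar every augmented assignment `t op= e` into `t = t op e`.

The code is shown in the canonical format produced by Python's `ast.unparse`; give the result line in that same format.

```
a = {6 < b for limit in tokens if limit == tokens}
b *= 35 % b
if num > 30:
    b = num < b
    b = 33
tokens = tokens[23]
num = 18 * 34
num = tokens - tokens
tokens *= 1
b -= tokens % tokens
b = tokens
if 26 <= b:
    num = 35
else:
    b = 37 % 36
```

Transformed code:
a = set()
for limit in tokens:
    if limit == tokens:
        a.add(6 < b)
b = b * (35 % b)
if num > 30:
    b = num < b
    b = 33
tokens = tokens[23]
num = 18 * 34
num = tokens - tokens
tokens = tokens * 1
b = b - tokens % tokens
b = tokens
if 26 <= b:
    num = 35
else:
    b = 37 % 36

if 26 <= b:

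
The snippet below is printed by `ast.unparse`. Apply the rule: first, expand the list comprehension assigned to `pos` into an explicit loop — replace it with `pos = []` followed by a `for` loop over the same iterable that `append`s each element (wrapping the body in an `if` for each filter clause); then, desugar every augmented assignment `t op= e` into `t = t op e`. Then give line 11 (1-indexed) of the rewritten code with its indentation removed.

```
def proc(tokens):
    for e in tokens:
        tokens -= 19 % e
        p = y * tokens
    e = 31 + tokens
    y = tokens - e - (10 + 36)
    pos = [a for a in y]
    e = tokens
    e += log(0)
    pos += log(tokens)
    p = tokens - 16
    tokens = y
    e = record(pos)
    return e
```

Transformed code:
def proc(tokens):
    for e in tokens:
        tokens = tokens - 19 % e
        p = y * tokens
    e = 31 + tokens
    y = tokens - e - (10 + 36)
    pos = []
    for a in y:
        pos.append(a)
    e = tokens
    e = e + log(0)
    pos = pos + log(tokens)
    p = tokens - 16
    tokens = y
    e = record(pos)
    return e

e = e + log(0)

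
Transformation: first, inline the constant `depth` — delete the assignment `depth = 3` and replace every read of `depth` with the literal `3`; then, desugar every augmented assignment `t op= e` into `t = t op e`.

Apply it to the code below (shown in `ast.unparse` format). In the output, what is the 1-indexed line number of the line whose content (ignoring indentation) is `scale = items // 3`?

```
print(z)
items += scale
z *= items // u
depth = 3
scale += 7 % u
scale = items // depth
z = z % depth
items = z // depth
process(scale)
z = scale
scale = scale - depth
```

Transformed code:
print(z)
items = items + scale
z = z * (items // u)
scale = scale + 7 % u
scale = items // 3
z = z % 3
items = z // 3
process(scale)
z = scale
scale = scale - 3

5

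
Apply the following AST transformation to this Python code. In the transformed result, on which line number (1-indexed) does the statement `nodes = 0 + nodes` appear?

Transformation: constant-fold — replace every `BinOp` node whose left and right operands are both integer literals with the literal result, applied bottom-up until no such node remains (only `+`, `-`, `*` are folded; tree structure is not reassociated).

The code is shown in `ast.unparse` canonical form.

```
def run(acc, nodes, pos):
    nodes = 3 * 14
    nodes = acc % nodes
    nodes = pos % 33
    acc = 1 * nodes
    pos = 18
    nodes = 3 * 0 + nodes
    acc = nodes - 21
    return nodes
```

Transformed code:
def run(acc, nodes, pos):
    nodes = 42
    nodes = acc % nodes
    nodes = pos % 33
    acc = 1 * nodes
    pos = 18
    nodes = 0 + nodes
    acc = nodes - 21
    return nodes

7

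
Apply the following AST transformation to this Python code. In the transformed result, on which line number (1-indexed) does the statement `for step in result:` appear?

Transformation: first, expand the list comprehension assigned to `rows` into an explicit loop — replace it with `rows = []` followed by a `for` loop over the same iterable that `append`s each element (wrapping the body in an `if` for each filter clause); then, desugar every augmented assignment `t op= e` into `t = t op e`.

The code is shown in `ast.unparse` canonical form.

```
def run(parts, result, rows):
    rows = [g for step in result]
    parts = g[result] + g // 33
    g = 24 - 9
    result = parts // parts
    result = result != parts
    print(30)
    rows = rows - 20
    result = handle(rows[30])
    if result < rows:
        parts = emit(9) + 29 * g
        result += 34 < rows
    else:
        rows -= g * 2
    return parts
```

Transformed code:
def run(parts, result, rows):
    rows = []
    for step in result:
        rows.append(g)
    parts = g[result] + g // 33
    g = 24 - 9
    result = parts // parts
    result = result != parts
    print(30)
    rows = rows - 20
    result = handle(rows[30])
    if result < rows:
        parts = emit(9) + 29 * g
        result = result + (34 < rows)
    else:
        rows = rows - g * 2
    return parts

3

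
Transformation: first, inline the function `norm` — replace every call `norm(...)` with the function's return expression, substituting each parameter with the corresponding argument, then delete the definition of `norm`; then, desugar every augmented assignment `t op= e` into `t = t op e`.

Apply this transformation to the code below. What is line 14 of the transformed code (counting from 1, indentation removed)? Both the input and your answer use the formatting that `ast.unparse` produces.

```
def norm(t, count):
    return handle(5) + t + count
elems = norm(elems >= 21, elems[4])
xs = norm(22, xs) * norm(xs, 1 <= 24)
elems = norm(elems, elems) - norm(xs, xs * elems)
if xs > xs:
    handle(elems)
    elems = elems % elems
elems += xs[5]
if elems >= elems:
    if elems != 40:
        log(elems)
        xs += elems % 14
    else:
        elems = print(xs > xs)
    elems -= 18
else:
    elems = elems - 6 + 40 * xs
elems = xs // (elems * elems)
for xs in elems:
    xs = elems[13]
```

Transformed code:
elems = handle(5) + (elems >= 21) + elems[4]
xs = (handle(5) + 22 + xs) * (handle(5) + xs + (1 <= 24))
elems = handle(5) + elems + elems - (handle(5) + xs + xs * elems)
if xs > xs:
    handle(elems)
    elems = elems % elems
elems = elems + xs[5]
if elems >= elems:
    if elems != 40:
        log(elems)
        xs = xs + elems % 14
    else:
        elems = print(xs > xs)
    elems = elems - 18
else:
    elems = elems - 6 + 40 * xs
elems = xs // (elems * elems)
for xs in elems:
    xs = elems[13]

elems = elems - 18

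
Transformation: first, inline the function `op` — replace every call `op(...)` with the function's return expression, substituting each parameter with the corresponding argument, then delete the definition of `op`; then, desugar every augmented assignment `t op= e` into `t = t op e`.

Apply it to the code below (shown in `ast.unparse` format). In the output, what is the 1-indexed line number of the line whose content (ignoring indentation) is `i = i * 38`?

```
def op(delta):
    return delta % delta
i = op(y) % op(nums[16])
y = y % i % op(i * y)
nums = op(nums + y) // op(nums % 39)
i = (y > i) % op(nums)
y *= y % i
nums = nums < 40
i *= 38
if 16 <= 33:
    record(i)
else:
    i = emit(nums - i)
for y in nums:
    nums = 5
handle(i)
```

Transformed code:
i = y % y % (nums[16] % nums[16])
y = y % i % (i * y % (i * y))
nums = (nums + y) % (nums + y) // (nums % 39 % (nums % 39))
i = (y > i) % (nums % nums)
y = y * (y % i)
nums = nums < 40
i = i * 38
if 16 <= 33:
    record(i)
else:
    i = emit(nums - i)
for y in nums:
    nums = 5
handle(i)

7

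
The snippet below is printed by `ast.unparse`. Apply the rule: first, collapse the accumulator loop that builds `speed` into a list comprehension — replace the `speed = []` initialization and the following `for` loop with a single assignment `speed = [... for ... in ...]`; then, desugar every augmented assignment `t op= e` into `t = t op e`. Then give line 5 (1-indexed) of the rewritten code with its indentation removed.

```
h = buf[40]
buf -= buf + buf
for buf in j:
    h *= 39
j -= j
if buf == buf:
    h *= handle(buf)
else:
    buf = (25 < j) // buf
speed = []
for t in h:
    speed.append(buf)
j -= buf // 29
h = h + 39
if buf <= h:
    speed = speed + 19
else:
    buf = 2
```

j = j - j

Transformed code:
h = buf[40]
buf = buf - (buf + buf)
for buf in j:
    h = h * 39
j = j - j
if buf == buf:
    h = h * handle(buf)
else:
    buf = (25 < j) // buf
speed = [buf for t in h]
j = j - buf // 29
h = h + 39
if buf <= h:
    speed = speed + 19
else:
    buf = 2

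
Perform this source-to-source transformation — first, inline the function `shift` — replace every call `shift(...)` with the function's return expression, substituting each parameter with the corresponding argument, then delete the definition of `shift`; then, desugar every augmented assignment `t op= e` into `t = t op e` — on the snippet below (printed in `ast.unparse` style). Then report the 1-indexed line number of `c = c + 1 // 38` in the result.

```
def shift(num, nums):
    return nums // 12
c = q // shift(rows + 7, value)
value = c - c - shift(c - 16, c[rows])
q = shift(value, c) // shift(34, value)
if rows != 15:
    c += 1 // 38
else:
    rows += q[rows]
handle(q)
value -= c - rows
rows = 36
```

5

Transformed code:
c = q // (value // 12)
value = c - c - c[rows] // 12
q = c // 12 // (value // 12)
if rows != 15:
    c = c + 1 // 38
else:
    rows = rows + q[rows]
handle(q)
value = value - (c - rows)
rows = 36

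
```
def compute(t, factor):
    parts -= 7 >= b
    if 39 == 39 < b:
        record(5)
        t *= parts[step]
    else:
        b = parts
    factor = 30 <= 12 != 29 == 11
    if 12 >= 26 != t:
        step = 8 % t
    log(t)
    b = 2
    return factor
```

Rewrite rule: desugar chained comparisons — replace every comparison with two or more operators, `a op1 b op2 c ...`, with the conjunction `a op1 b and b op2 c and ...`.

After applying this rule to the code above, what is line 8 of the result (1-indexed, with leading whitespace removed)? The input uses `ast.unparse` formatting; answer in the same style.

factor = 30 <= 12 and 12 != 29 and (29 == 11)

Transformed code:
def compute(t, factor):
    parts -= 7 >= b
    if 39 == 39 and 39 < b:
        record(5)
        t *= parts[step]
    else:
        b = parts
    factor = 30 <= 12 and 12 != 29 and (29 == 11)
    if 12 >= 26 and 26 != t:
        step = 8 % t
    log(t)
    b = 2
    return factor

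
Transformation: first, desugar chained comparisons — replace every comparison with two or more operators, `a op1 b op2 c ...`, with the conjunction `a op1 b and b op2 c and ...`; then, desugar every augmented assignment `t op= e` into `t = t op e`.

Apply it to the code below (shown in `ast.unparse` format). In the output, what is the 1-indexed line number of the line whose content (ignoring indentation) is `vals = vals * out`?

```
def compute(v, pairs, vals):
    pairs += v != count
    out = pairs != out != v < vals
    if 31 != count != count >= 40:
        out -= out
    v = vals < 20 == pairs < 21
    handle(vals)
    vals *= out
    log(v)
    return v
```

8

Transformed code:
def compute(v, pairs, vals):
    pairs = pairs + (v != count)
    out = pairs != out and out != v and (v < vals)
    if 31 != count and count != count and (count >= 40):
        out = out - out
    v = vals < 20 and 20 == pairs and (pairs < 21)
    handle(vals)
    vals = vals * out
    log(v)
    return v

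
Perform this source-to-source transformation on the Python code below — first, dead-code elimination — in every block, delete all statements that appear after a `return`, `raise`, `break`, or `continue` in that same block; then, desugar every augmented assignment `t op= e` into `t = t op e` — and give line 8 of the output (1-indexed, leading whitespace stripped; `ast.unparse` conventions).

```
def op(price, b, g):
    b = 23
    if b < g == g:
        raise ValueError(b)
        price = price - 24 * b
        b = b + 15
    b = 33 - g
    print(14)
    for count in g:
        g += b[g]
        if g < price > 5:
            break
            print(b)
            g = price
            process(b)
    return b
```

Transformed code:
def op(price, b, g):
    b = 23
    if b < g == g:
        raise ValueError(b)
    b = 33 - g
    print(14)
    for count in g:
        g = g + b[g]
        if g < price > 5:
            break
    return b

g = g + b[g]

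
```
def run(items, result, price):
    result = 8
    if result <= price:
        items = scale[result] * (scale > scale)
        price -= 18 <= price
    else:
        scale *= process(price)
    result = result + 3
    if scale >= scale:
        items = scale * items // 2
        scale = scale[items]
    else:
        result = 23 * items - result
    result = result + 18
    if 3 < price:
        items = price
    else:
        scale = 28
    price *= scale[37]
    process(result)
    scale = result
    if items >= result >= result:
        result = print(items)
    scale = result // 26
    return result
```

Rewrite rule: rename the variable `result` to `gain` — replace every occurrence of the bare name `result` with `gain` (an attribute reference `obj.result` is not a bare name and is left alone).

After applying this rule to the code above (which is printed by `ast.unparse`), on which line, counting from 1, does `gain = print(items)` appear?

Transformed code:
def run(items, gain, price):
    gain = 8
    if gain <= price:
        items = scale[gain] * (scale > scale)
        price -= 18 <= price
    else:
        scale *= process(price)
    gain = gain + 3
    if scale >= scale:
        items = scale * items // 2
        scale = scale[items]
    else:
        gain = 23 * items - gain
    gain = gain + 18
    if 3 < price:
        items = price
    else:
        scale = 28
    price *= scale[37]
    process(gain)
    scale = gain
    if items >= gain >= gain:
        gain = print(items)
    scale = gain // 26
    return gain

23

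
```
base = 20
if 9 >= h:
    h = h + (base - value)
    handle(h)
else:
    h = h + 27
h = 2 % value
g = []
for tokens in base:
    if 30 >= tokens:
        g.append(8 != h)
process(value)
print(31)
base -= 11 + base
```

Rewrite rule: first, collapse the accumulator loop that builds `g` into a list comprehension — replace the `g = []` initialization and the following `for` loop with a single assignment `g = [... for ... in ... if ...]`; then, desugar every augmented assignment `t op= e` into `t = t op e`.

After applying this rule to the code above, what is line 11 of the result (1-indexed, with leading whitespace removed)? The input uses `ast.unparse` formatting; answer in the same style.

Transformed code:
base = 20
if 9 >= h:
    h = h + (base - value)
    handle(h)
else:
    h = h + 27
h = 2 % value
g = [8 != h for tokens in base if 30 >= tokens]
process(value)
print(31)
base = base - (11 + base)

base = base - (11 + base)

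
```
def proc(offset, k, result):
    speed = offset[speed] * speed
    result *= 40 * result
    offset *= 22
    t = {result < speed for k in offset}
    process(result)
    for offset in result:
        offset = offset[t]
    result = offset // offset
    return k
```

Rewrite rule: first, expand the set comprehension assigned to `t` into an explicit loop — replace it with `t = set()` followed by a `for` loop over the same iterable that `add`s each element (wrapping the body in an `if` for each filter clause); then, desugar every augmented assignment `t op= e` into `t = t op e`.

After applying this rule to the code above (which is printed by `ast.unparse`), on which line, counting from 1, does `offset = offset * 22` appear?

Transformed code:
def proc(offset, k, result):
    speed = offset[speed] * speed
    result = result * (40 * result)
    offset = offset * 22
    t = set()
    for k in offset:
        t.add(result < speed)
    process(result)
    for offset in result:
        offset = offset[t]
    result = offset // offset
    return k

4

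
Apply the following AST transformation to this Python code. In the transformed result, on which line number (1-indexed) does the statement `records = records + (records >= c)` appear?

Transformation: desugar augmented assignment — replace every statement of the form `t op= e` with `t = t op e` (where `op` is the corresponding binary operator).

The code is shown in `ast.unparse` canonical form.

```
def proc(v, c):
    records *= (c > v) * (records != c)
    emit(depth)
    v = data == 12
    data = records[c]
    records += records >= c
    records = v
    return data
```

Transformed code:
def proc(v, c):
    records = records * ((c > v) * (records != c))
    emit(depth)
    v = data == 12
    data = records[c]
    records = records + (records >= c)
    records = v
    return data

6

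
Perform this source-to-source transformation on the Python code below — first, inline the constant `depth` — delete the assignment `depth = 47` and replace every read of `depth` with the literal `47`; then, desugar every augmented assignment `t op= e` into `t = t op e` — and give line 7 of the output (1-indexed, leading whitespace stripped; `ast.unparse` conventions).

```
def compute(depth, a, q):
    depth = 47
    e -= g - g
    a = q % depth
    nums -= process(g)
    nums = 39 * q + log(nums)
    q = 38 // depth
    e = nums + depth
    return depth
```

Transformed code:
def compute(depth, a, q):
    e = e - (g - g)
    a = q % 47
    nums = nums - process(g)
    nums = 39 * q + log(nums)
    q = 38 // 47
    e = nums + 47
    return 47

e = nums + 47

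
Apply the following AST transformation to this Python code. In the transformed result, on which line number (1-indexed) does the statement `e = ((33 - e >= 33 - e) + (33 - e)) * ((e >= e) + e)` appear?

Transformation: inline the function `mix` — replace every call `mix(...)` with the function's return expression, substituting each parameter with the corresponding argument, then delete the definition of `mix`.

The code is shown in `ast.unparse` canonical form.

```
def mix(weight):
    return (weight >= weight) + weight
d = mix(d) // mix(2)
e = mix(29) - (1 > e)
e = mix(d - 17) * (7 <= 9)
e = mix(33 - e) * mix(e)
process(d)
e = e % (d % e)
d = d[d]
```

Transformed code:
d = ((d >= d) + d) // ((2 >= 2) + 2)
e = (29 >= 29) + 29 - (1 > e)
e = ((d - 17 >= d - 17) + (d - 17)) * (7 <= 9)
e = ((33 - e >= 33 - e) + (33 - e)) * ((e >= e) + e)
process(d)
e = e % (d % e)
d = d[d]

4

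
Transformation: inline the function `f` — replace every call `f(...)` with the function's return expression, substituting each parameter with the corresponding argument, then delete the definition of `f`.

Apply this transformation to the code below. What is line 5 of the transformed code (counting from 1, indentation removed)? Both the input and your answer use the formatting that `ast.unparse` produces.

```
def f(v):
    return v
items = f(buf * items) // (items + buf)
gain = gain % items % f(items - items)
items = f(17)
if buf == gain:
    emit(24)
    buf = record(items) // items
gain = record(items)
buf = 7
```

emit(24)

Transformed code:
items = buf * items // (items + buf)
gain = gain % items % (items - items)
items = 17
if buf == gain:
    emit(24)
    buf = record(items) // items
gain = record(items)
buf = 7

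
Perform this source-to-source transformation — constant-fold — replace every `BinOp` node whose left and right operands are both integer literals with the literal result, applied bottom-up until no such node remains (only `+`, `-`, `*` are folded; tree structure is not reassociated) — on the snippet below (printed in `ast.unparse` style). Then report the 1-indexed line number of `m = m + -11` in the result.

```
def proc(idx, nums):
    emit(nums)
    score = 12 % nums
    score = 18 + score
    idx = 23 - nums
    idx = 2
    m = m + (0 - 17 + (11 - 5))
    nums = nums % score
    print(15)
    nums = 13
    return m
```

Transformed code:
def proc(idx, nums):
    emit(nums)
    score = 12 % nums
    score = 18 + score
    idx = 23 - nums
    idx = 2
    m = m + -11
    nums = nums % score
    print(15)
    nums = 13
    return m

7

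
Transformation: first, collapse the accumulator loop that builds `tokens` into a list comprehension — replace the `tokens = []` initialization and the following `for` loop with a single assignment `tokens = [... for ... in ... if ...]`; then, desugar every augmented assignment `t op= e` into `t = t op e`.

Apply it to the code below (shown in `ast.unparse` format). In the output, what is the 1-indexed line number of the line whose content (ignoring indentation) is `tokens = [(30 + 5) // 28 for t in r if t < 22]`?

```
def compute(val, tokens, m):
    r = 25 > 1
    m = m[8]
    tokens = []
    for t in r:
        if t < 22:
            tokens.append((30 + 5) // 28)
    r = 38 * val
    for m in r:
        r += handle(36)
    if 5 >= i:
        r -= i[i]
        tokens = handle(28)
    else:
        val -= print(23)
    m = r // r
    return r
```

Transformed code:
def compute(val, tokens, m):
    r = 25 > 1
    m = m[8]
    tokens = [(30 + 5) // 28 for t in r if t < 22]
    r = 38 * val
    for m in r:
        r = r + handle(36)
    if 5 >= i:
        r = r - i[i]
        tokens = handle(28)
    else:
        val = val - print(23)
    m = r // r
    return r

4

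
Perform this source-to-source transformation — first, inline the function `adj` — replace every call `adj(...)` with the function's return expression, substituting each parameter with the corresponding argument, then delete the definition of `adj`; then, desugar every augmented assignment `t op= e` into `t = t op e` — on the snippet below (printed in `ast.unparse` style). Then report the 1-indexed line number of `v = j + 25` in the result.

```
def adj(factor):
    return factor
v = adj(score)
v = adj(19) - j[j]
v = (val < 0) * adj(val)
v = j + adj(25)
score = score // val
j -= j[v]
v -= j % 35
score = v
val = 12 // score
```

4

Transformed code:
v = score
v = 19 - j[j]
v = (val < 0) * val
v = j + 25
score = score // val
j = j - j[v]
v = v - j % 35
score = v
val = 12 // score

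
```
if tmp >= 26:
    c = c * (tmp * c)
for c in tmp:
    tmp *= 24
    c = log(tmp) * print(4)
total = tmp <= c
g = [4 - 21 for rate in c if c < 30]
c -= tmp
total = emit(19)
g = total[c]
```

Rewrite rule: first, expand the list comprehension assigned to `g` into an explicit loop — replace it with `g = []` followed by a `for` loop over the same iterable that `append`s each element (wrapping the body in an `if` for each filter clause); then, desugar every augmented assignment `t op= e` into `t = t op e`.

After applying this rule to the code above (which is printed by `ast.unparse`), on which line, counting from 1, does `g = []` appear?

Transformed code:
if tmp >= 26:
    c = c * (tmp * c)
for c in tmp:
    tmp = tmp * 24
    c = log(tmp) * print(4)
total = tmp <= c
g = []
for rate in c:
    if c < 30:
        g.append(4 - 21)
c = c - tmp
total = emit(19)
g = total[c]

7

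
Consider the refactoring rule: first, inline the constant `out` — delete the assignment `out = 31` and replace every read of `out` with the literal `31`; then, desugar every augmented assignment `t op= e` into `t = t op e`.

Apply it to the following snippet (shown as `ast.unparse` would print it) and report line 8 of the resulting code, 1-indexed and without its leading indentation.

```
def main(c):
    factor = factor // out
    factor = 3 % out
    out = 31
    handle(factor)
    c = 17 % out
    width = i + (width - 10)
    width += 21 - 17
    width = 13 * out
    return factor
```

width = 13 * 31

Transformed code:
def main(c):
    factor = factor // 31
    factor = 3 % 31
    handle(factor)
    c = 17 % 31
    width = i + (width - 10)
    width = width + (21 - 17)
    width = 13 * 31
    return factor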